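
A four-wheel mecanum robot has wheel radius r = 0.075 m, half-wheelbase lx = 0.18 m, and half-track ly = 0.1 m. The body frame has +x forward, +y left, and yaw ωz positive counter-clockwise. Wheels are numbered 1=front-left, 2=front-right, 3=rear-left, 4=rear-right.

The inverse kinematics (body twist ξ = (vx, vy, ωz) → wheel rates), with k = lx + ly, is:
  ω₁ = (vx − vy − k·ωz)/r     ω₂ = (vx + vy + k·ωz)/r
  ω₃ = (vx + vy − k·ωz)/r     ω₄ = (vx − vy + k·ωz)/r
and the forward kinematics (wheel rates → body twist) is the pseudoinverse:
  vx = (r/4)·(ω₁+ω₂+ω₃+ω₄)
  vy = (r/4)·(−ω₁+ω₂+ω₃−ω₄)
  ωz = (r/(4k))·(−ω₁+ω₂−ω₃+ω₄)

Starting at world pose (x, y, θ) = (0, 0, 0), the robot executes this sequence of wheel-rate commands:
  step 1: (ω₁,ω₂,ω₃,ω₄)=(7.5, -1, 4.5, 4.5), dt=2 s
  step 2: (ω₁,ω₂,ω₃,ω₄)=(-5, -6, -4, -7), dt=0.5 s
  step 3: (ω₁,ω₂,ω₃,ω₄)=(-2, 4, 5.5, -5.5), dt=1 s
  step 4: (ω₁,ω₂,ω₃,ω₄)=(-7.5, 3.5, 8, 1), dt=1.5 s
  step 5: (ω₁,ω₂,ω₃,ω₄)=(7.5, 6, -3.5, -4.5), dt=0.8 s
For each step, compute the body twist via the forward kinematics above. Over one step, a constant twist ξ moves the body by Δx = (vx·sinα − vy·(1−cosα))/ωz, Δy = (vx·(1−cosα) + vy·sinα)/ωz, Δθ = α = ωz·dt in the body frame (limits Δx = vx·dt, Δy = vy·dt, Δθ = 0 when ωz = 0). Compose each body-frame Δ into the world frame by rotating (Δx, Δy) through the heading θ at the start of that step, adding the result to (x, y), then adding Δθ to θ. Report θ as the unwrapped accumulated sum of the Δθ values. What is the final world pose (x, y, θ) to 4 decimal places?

step 1: ξ=(vx,vy,ωz)=(0.2906, -0.1594, -0.5692), dt=2.0 → body Δ=(0.3009, -0.5509, -1.1384) → world pose (0.3009, -0.5509, -1.1384)
step 2: ξ=(vx,vy,ωz)=(-0.4125, 0.0375, -0.2679), dt=0.5 → body Δ=(-0.2044, 0.0325, -0.1339) → world pose (0.2448, -0.3517, -1.2723)
step 3: ξ=(vx,vy,ωz)=(0.0375, 0.3187, -0.3348), dt=1.0 → body Δ=(0.0897, 0.3066, -0.3348) → world pose (0.5642, -0.3472, -1.6071)
step 4: ξ=(vx,vy,ωz)=(0.0938, 0.3375, 0.2679), dt=1.5 → body Δ=(0.0365, 0.5206, 0.4018) → world pose (1.0831, -0.4026, -1.2054)
step 5: ξ=(vx,vy,ωz)=(0.1031, -0.0094, -0.1674), dt=0.8 → body Δ=(0.0818, -0.0130, -0.1339) → world pose (1.1002, -0.4836, -1.3393)

(1.1002, -0.4836, -1.3393)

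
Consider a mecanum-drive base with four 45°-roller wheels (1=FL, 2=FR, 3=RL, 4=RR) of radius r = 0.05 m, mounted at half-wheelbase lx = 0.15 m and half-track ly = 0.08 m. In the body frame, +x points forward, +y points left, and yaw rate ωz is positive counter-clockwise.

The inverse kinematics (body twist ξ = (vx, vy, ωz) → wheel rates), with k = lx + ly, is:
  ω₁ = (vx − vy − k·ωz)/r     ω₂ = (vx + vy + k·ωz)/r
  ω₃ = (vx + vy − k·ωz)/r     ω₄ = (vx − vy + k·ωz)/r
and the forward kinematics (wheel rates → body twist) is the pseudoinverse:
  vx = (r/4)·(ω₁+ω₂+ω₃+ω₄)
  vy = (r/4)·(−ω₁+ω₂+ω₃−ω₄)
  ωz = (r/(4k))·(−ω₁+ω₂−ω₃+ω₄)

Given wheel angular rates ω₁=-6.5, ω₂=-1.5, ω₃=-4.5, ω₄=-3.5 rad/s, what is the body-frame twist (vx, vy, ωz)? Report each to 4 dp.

k = lx + ly = 0.15 + 0.08 = 0.2300
ω₁+ω₂+ω₃+ω₄ = -16.0000  →  vx = (0.05/4)·-16.0000 = -0.2000
−ω₁+ω₂+ω₃−ω₄ = 4.0000  →  vy = (0.05/4)·4.0000 = 0.0500
−ω₁+ω₂−ω₃+ω₄ = 6.0000  →  ωz = (0.05/0.9200)·6.0000 = 0.3261

(-0.2000, 0.0500, 0.3261)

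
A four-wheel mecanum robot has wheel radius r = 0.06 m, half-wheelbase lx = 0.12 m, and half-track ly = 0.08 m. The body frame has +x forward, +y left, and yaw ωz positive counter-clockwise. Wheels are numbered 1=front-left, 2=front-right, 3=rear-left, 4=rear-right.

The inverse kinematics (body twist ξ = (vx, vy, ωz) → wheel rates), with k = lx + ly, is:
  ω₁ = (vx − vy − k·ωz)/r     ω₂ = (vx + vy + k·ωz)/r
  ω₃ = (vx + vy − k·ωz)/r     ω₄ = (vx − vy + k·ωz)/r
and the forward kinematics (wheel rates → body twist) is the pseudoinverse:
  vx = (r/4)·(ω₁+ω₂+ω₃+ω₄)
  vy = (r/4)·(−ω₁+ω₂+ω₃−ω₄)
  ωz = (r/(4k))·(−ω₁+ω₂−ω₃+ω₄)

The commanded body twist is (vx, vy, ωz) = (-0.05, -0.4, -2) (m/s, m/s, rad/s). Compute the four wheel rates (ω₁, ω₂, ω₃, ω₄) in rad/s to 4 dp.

k = lx + ly = 0.12 + 0.08 = 0.2000;  k·ωz = 0.2000·-2 = -0.4000
ω₁ (FL) = (vx − vy − k·ωz)/r = 0.7500/0.06 = 12.5000
ω₂ (FR) = (vx + vy + k·ωz)/r = -0.8500/0.06 = -14.1667
ω₃ (RL) = (vx + vy − k·ωz)/r = -0.0500/0.06 = -0.8333
ω₄ (RR) = (vx − vy + k·ωz)/r = -0.0500/0.06 = -0.8333

(12.5000, -14.1667, -0.8333, -0.8333)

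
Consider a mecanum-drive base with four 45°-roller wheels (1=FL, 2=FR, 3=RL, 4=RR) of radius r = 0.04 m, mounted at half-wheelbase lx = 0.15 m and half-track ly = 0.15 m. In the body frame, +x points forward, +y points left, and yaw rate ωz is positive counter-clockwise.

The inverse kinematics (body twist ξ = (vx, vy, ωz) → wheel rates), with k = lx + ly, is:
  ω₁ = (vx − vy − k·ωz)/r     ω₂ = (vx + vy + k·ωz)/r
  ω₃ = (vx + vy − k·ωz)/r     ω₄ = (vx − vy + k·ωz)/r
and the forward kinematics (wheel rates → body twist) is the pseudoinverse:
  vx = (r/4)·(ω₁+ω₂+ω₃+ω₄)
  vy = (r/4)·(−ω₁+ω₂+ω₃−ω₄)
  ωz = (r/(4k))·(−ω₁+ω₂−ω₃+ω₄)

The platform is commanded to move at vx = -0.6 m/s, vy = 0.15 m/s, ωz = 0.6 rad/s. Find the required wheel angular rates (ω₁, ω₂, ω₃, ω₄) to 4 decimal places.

(-23.2500, -6.7500, -15.7500, -14.2500)

k = lx + ly = 0.15 + 0.15 = 0.3000;  k·ωz = 0.3000·0.6 = 0.1800
ω₁ (FL) = (vx − vy − k·ωz)/r = -0.9300/0.04 = -23.2500
ω₂ (FR) = (vx + vy + k·ωz)/r = -0.2700/0.04 = -6.7500
ω₃ (RL) = (vx + vy − k·ωz)/r = -0.6300/0.04 = -15.7500
ω₄ (RR) = (vx − vy + k·ωz)/r = -0.5700/0.04 = -14.2500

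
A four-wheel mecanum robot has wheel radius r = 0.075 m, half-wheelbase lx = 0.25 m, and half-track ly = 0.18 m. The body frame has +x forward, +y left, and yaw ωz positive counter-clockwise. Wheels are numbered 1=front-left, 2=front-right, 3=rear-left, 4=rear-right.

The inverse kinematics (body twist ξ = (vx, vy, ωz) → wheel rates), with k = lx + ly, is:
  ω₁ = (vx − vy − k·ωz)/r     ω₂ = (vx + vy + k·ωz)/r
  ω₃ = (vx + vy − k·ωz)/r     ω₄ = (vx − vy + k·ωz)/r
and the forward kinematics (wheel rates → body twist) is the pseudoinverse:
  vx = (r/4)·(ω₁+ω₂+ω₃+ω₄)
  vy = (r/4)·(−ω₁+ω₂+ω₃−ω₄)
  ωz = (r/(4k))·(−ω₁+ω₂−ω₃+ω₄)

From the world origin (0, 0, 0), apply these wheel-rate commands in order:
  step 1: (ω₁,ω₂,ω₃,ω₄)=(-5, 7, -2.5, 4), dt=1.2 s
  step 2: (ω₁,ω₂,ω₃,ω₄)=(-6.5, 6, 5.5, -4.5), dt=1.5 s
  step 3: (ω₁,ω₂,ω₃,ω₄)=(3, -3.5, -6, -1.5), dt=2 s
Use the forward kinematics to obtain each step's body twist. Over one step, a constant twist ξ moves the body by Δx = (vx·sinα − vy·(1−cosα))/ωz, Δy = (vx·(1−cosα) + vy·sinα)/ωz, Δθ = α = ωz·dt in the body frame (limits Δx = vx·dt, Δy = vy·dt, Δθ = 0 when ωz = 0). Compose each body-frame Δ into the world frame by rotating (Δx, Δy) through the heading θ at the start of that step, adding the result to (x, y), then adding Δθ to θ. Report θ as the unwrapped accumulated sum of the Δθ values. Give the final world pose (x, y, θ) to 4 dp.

(-0.3240, 0.0013, 0.9571)

step 1: ξ=(vx,vy,ωz)=(0.0656, 0.1031, 0.8067), dt=1.2 → body Δ=(0.0117, 0.1405, 0.9680) → world pose (0.0117, 0.1405, 0.9680)
step 2: ξ=(vx,vy,ωz)=(0.0094, 0.4219, 0.1090), dt=1.5 → body Δ=(-0.0376, 0.6311, 0.1635) → world pose (-0.5296, 0.4674, 1.1315)
step 3: ξ=(vx,vy,ωz)=(-0.1500, -0.2062, -0.0872), dt=2.0 → body Δ=(-0.3344, -0.3843, -0.1744) → world pose (-0.3240, 0.0013, 0.9571)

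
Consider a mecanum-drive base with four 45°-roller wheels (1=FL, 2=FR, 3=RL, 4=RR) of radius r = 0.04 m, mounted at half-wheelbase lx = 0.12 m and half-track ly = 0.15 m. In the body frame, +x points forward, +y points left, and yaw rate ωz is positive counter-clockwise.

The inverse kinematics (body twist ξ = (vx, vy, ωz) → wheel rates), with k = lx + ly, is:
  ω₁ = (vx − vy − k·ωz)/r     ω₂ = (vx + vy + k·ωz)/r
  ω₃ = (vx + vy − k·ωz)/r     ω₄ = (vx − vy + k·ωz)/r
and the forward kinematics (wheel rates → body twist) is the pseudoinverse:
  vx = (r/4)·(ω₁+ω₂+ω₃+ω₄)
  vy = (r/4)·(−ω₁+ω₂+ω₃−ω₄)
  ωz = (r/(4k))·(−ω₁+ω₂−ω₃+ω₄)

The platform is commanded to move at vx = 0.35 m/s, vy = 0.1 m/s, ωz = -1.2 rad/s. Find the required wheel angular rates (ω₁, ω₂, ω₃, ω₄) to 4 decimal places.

(14.3500, 3.1500, 19.3500, -1.8500)

k = lx + ly = 0.12 + 0.15 = 0.2700;  k·ωz = 0.2700·-1.2 = -0.3240
ω₁ (FL) = (vx − vy − k·ωz)/r = 0.5740/0.04 = 14.3500
ω₂ (FR) = (vx + vy + k·ωz)/r = 0.1260/0.04 = 3.1500
ω₃ (RL) = (vx + vy − k·ωz)/r = 0.7740/0.04 = 19.3500
ω₄ (RR) = (vx − vy + k·ωz)/r = -0.0740/0.04 = -1.8500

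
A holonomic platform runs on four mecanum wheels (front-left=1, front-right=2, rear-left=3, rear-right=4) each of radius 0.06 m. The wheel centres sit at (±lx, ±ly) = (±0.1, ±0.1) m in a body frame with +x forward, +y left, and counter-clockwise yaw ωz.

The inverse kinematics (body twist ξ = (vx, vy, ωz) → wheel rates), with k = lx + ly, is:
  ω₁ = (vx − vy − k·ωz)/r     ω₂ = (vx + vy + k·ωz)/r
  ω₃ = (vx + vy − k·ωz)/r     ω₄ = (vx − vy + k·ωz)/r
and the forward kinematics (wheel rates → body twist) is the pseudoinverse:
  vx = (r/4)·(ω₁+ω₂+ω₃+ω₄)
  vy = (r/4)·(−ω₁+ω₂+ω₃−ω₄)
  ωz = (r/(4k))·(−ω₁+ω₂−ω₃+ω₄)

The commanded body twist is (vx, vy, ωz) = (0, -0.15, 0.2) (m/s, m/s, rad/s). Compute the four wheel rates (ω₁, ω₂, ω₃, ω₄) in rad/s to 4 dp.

k = lx + ly = 0.1 + 0.1 = 0.2000;  k·ωz = 0.2000·0.2 = 0.0400
ω₁ (FL) = (vx − vy − k·ωz)/r = 0.1100/0.06 = 1.8333
ω₂ (FR) = (vx + vy + k·ωz)/r = -0.1100/0.06 = -1.8333
ω₃ (RL) = (vx + vy − k·ωz)/r = -0.1900/0.06 = -3.1667
ω₄ (RR) = (vx − vy + k·ωz)/r = 0.1900/0.06 = 3.1667

(1.8333, -1.8333, -3.1667, 3.1667)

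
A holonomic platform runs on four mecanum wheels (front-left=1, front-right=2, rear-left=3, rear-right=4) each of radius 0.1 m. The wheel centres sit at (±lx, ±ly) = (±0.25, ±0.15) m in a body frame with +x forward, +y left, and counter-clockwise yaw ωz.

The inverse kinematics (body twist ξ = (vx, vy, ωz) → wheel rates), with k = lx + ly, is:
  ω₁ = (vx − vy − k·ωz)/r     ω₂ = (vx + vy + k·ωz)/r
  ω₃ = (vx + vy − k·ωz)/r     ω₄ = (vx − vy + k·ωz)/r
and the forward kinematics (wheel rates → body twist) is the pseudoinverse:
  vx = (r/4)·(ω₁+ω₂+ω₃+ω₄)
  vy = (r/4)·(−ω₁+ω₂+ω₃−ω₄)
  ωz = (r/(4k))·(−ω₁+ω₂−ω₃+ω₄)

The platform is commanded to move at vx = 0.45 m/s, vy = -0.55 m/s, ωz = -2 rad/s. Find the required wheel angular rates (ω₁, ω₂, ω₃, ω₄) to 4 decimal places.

k = lx + ly = 0.25 + 0.15 = 0.4000;  k·ωz = 0.4000·-2 = -0.8000
ω₁ (FL) = (vx − vy − k·ωz)/r = 1.8000/0.1 = 18.0000
ω₂ (FR) = (vx + vy + k·ωz)/r = -0.9000/0.1 = -9.0000
ω₃ (RL) = (vx + vy − k·ωz)/r = 0.7000/0.1 = 7.0000
ω₄ (RR) = (vx − vy + k·ωz)/r = 0.2000/0.1 = 2.0000

(18.0000, -9.0000, 7.0000, 2.0000)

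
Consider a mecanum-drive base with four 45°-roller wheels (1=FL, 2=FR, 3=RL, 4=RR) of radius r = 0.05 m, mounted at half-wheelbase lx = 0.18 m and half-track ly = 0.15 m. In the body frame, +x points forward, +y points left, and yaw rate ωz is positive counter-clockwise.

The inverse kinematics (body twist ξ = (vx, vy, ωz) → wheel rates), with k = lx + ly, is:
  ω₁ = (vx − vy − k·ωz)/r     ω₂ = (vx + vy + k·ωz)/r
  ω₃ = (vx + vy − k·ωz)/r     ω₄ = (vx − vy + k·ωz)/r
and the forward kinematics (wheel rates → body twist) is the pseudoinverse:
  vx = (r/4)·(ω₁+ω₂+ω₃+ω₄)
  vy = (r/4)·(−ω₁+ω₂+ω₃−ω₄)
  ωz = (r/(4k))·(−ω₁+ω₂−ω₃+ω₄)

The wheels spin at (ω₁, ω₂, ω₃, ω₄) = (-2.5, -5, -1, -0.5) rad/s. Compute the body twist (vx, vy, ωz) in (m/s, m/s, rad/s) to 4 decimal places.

k = lx + ly = 0.18 + 0.15 = 0.3300
ω₁+ω₂+ω₃+ω₄ = -9.0000  →  vx = (0.05/4)·-9.0000 = -0.1125
−ω₁+ω₂+ω₃−ω₄ = -3.0000  →  vy = (0.05/4)·-3.0000 = -0.0375
−ω₁+ω₂−ω₃+ω₄ = -2.0000  →  ωz = (0.05/1.3200)·-2.0000 = -0.0758

(-0.1125, -0.0375, -0.0758)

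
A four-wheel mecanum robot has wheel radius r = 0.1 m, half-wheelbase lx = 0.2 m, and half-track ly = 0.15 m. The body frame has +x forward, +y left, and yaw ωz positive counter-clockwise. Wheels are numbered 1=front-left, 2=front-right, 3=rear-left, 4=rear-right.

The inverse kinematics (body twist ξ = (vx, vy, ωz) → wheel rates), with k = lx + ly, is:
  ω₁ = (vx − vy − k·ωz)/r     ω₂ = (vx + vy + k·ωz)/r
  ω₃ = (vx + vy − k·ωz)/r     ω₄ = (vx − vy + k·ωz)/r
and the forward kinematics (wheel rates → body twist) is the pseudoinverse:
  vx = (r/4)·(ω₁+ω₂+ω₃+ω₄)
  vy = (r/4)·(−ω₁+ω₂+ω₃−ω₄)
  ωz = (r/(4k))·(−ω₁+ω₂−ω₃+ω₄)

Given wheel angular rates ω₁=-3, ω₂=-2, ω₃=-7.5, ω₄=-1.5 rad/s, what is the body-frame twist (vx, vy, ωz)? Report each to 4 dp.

(-0.3500, -0.1250, 0.5000)

k = lx + ly = 0.2 + 0.15 = 0.3500
ω₁+ω₂+ω₃+ω₄ = -14.0000  →  vx = (0.1/4)·-14.0000 = -0.3500
−ω₁+ω₂+ω₃−ω₄ = -5.0000  →  vy = (0.1/4)·-5.0000 = -0.1250
−ω₁+ω₂−ω₃+ω₄ = 7.0000  →  ωz = (0.1/1.4000)·7.0000 = 0.5000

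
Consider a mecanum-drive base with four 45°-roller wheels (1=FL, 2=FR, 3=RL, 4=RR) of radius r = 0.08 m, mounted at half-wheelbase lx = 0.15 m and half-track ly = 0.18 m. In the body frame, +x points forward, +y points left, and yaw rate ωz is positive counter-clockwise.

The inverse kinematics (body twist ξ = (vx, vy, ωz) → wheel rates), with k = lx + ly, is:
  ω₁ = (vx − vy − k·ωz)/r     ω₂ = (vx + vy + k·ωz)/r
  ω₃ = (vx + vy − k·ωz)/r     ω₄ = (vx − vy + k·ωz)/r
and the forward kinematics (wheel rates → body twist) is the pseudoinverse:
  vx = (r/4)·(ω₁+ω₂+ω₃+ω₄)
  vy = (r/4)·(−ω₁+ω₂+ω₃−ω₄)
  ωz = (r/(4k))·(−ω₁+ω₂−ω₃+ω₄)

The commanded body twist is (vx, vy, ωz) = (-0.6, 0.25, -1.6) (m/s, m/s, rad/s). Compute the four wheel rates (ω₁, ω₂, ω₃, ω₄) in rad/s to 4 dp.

(-4.0250, -10.9750, 2.2250, -17.2250)

k = lx + ly = 0.15 + 0.18 = 0.3300;  k·ωz = 0.3300·-1.6 = -0.5280
ω₁ (FL) = (vx − vy − k·ωz)/r = -0.3220/0.08 = -4.0250
ω₂ (FR) = (vx + vy + k·ωz)/r = -0.8780/0.08 = -10.9750
ω₃ (RL) = (vx + vy − k·ωz)/r = 0.1780/0.08 = 2.2250
ω₄ (RR) = (vx − vy + k·ωz)/r = -1.3780/0.08 = -17.2250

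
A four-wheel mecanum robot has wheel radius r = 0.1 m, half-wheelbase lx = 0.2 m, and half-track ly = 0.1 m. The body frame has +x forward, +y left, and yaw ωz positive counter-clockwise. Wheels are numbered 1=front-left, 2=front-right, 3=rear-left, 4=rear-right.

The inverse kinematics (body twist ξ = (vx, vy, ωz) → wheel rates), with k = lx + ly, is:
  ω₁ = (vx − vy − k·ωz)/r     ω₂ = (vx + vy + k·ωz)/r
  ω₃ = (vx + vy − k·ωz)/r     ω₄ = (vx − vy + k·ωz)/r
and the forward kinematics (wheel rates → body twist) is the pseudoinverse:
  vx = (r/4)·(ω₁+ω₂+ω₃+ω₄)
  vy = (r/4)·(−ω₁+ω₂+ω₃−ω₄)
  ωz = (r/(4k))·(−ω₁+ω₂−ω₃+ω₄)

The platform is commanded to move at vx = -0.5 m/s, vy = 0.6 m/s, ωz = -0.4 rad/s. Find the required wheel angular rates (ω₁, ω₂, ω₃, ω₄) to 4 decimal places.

(-9.8000, -0.2000, 2.2000, -12.2000)

k = lx + ly = 0.2 + 0.1 = 0.3000;  k·ωz = 0.3000·-0.4 = -0.1200
ω₁ (FL) = (vx − vy − k·ωz)/r = -0.9800/0.1 = -9.8000
ω₂ (FR) = (vx + vy + k·ωz)/r = -0.0200/0.1 = -0.2000
ω₃ (RL) = (vx + vy − k·ωz)/r = 0.2200/0.1 = 2.2000
ω₄ (RR) = (vx − vy + k·ωz)/r = -1.2200/0.1 = -12.2000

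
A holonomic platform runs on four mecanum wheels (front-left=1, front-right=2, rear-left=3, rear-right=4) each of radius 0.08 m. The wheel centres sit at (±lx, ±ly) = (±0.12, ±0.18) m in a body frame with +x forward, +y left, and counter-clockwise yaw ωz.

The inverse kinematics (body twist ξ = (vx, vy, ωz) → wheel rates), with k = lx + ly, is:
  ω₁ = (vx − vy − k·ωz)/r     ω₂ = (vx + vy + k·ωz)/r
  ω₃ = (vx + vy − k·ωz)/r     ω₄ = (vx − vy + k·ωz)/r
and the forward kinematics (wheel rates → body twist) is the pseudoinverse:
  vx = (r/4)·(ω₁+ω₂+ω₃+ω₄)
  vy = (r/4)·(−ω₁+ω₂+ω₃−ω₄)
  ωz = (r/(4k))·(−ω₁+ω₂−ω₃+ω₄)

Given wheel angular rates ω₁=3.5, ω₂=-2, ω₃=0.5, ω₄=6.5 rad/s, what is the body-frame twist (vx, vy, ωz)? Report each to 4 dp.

k = lx + ly = 0.12 + 0.18 = 0.3000
ω₁+ω₂+ω₃+ω₄ = 8.5000  →  vx = (0.08/4)·8.5000 = 0.1700
−ω₁+ω₂+ω₃−ω₄ = -11.5000  →  vy = (0.08/4)·-11.5000 = -0.2300
−ω₁+ω₂−ω₃+ω₄ = 0.5000  →  ωz = (0.08/1.2000)·0.5000 = 0.0333

(0.1700, -0.2300, 0.0333)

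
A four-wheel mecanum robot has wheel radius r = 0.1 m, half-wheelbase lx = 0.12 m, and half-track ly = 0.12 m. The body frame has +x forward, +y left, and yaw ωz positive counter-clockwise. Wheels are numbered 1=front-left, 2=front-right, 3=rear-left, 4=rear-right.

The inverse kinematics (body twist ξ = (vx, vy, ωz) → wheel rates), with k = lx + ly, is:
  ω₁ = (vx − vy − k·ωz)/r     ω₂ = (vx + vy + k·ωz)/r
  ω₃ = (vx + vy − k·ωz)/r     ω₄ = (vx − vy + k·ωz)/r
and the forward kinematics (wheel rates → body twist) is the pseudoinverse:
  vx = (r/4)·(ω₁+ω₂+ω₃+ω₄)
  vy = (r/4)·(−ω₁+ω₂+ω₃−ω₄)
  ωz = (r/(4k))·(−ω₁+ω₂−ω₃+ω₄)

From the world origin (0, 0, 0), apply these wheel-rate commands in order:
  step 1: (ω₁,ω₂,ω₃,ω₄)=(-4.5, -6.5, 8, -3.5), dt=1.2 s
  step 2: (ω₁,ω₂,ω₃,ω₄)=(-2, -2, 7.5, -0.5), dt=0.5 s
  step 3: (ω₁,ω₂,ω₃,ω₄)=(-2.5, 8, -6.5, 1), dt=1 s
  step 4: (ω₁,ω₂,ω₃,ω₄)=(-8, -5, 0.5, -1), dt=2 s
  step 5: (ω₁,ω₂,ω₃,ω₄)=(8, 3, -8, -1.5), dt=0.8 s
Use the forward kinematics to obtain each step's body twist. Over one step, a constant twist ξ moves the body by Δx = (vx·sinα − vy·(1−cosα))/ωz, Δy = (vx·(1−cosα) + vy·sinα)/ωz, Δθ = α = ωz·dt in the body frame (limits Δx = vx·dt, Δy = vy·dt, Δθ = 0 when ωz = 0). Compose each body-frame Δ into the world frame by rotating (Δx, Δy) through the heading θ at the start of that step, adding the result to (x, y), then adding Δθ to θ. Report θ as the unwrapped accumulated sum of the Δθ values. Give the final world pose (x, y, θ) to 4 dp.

(-0.3758, 0.3045, 0.2083)

step 1: ξ=(vx,vy,ωz)=(-0.1625, 0.2375, -1.4062), dt=1.2 → body Δ=(0.0738, 0.2968, -1.6875) → world pose (0.0738, 0.2968, -1.6875)
step 2: ξ=(vx,vy,ωz)=(0.0750, 0.2000, -0.8333), dt=0.5 → body Δ=(0.0570, 0.0894, -0.4167) → world pose (0.1560, 0.2298, -2.1042)
step 3: ξ=(vx,vy,ωz)=(0.0000, 0.0750, 1.8750), dt=1.0 → body Δ=(-0.0520, 0.0382, 1.8750) → world pose (0.2153, 0.2551, -0.2292)
step 4: ξ=(vx,vy,ωz)=(-0.3375, 0.1125, 0.1562), dt=2.0 → body Δ=(-0.6989, 0.1167, 0.3125) → world pose (-0.4389, 0.5276, 0.0833)
step 5: ξ=(vx,vy,ωz)=(0.0375, -0.2875, 0.1562), dt=0.8 → body Δ=(0.0443, -0.2275, 0.1250) → world pose (-0.3758, 0.3045, 0.2083)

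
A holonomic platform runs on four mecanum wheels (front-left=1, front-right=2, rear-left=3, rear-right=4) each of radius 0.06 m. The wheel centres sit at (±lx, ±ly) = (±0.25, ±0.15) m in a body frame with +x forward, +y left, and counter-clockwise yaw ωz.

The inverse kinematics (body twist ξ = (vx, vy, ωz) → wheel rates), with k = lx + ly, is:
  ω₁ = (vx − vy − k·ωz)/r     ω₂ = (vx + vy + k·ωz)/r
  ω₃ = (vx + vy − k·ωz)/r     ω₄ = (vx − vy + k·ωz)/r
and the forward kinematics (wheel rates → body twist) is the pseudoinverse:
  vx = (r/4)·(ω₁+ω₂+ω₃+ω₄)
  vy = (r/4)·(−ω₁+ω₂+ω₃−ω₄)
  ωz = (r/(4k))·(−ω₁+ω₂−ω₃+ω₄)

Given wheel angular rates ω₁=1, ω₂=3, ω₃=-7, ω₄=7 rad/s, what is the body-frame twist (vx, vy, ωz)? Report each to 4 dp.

k = lx + ly = 0.25 + 0.15 = 0.4000
ω₁+ω₂+ω₃+ω₄ = 4.0000  →  vx = (0.06/4)·4.0000 = 0.0600
−ω₁+ω₂+ω₃−ω₄ = -12.0000  →  vy = (0.06/4)·-12.0000 = -0.1800
−ω₁+ω₂−ω₃+ω₄ = 16.0000  →  ωz = (0.06/1.6000)·16.0000 = 0.6000

(0.0600, -0.1800, 0.6000)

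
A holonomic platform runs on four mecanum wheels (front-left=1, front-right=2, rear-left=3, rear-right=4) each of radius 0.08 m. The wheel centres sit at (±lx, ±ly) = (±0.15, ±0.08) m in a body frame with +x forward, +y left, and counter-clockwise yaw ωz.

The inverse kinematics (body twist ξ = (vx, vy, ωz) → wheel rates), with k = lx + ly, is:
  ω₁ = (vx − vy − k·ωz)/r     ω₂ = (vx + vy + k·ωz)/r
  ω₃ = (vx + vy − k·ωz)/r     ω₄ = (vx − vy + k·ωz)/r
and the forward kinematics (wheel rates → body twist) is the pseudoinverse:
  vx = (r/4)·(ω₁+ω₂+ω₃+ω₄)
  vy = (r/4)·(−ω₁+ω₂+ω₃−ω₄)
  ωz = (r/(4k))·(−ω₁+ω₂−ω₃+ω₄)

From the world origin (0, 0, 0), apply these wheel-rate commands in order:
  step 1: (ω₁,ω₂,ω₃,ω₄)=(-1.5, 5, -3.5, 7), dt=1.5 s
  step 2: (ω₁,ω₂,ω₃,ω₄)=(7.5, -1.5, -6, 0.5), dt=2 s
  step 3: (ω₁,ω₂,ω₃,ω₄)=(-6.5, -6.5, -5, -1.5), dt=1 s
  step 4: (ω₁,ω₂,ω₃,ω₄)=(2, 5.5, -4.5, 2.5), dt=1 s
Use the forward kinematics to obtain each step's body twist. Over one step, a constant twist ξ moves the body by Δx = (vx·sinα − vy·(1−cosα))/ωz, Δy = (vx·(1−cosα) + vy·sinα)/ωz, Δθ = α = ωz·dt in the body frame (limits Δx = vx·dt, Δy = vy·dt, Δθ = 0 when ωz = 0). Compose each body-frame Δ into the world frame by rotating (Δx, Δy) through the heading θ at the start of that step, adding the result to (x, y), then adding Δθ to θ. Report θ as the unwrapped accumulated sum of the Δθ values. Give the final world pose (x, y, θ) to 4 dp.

step 1: ξ=(vx,vy,ωz)=(0.1400, -0.0800, 1.4783), dt=1.5 → body Δ=(0.1623, 0.1086, 2.2174) → world pose (0.1623, 0.1086, 2.2174)
step 2: ξ=(vx,vy,ωz)=(0.0100, -0.3100, -0.2174), dt=2.0 → body Δ=(-0.1133, -0.6049, -0.4348) → world pose (0.7134, 0.3826, 1.7826)
step 3: ξ=(vx,vy,ωz)=(-0.3900, -0.0700, 0.3043), dt=1.0 → body Δ=(-0.3734, -0.1278, 0.3043) → world pose (0.9169, 0.0444, 2.0870)
step 4: ξ=(vx,vy,ωz)=(0.1100, -0.0700, 0.9130), dt=1.0 → body Δ=(0.1251, -0.0138, 0.9130) → world pose (0.8671, 0.1600, 3.0000)

(0.8671, 0.1600, 3.0000)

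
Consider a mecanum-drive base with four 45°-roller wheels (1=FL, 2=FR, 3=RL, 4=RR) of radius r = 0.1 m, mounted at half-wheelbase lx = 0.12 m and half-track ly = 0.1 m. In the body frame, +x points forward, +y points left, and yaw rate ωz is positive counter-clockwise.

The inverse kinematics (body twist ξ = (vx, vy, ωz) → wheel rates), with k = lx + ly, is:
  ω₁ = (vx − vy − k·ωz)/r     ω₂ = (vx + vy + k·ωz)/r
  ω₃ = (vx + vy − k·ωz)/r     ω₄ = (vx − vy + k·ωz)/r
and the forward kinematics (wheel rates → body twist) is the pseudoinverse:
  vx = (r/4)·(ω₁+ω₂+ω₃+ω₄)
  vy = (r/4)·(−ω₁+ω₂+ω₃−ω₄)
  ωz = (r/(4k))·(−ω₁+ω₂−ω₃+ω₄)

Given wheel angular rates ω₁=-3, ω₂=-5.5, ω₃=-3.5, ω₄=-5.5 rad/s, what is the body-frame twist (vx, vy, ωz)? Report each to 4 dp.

(-0.4375, -0.0125, -0.5114)

k = lx + ly = 0.12 + 0.1 = 0.2200
ω₁+ω₂+ω₃+ω₄ = -17.5000  →  vx = (0.1/4)·-17.5000 = -0.4375
−ω₁+ω₂+ω₃−ω₄ = -0.5000  →  vy = (0.1/4)·-0.5000 = -0.0125
−ω₁+ω₂−ω₃+ω₄ = -4.5000  →  ωz = (0.1/0.8800)·-4.5000 = -0.5114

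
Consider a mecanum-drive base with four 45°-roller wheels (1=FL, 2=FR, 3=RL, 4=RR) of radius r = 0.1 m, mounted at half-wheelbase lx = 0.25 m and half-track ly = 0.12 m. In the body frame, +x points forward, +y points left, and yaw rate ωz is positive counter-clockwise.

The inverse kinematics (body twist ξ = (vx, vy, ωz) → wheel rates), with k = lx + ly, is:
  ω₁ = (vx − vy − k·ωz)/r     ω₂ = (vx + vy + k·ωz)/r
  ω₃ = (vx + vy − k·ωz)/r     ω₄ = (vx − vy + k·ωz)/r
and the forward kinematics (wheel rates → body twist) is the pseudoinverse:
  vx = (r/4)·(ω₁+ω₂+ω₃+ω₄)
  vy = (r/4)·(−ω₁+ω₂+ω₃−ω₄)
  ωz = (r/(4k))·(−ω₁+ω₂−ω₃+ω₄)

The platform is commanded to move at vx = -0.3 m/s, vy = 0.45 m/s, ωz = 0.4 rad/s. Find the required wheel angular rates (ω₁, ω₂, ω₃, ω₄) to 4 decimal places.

k = lx + ly = 0.25 + 0.12 = 0.3700;  k·ωz = 0.3700·0.4 = 0.1480
ω₁ (FL) = (vx − vy − k·ωz)/r = -0.8980/0.1 = -8.9800
ω₂ (FR) = (vx + vy + k·ωz)/r = 0.2980/0.1 = 2.9800
ω₃ (RL) = (vx + vy − k·ωz)/r = 0.0020/0.1 = 0.0200
ω₄ (RR) = (vx − vy + k·ωz)/r = -0.6020/0.1 = -6.0200

(-8.9800, 2.9800, 0.0200, -6.0200)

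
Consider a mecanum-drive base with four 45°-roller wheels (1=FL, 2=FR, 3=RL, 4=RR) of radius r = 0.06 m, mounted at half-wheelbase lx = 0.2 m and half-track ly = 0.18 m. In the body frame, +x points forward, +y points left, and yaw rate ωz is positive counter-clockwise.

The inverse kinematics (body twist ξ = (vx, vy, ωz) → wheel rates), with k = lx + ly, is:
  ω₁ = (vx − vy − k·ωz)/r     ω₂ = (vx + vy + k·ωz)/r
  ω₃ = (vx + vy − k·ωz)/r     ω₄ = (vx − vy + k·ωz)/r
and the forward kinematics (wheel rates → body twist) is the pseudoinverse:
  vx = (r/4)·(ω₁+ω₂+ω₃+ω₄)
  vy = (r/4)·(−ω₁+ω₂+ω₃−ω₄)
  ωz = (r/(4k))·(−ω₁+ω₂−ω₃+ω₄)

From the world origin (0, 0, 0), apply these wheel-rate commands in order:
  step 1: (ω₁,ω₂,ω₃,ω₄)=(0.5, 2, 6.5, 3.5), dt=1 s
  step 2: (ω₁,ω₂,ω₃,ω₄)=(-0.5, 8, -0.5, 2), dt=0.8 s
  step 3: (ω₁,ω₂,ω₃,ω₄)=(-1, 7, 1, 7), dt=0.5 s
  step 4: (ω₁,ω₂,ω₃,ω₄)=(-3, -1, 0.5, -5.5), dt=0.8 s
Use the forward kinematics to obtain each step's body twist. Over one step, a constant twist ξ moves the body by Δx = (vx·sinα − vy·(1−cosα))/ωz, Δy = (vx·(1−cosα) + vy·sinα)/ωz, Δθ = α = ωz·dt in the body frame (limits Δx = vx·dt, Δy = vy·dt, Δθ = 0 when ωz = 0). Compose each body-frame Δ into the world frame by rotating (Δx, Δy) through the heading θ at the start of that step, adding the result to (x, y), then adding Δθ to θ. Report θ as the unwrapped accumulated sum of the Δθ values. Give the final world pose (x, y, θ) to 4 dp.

step 1: ξ=(vx,vy,ωz)=(0.1875, 0.0675, -0.0592), dt=1.0 → body Δ=(0.1894, 0.0619, -0.0592) → world pose (0.1894, 0.0619, -0.0592)
step 2: ξ=(vx,vy,ωz)=(0.1350, 0.0900, 0.4342), dt=0.8 → body Δ=(0.0935, 0.0891, 0.3474) → world pose (0.2880, 0.1454, 0.2882)
step 3: ξ=(vx,vy,ωz)=(0.2100, 0.0300, 0.5526), dt=0.5 → body Δ=(0.1016, 0.0292, 0.2763) → world pose (0.3771, 0.2023, 0.5645)
step 4: ξ=(vx,vy,ωz)=(-0.1350, 0.1200, -0.1579), dt=0.8 → body Δ=(-0.1017, 0.1026, -0.1263) → world pose (0.2363, 0.2345, 0.4382)

(0.2363, 0.2345, 0.4382)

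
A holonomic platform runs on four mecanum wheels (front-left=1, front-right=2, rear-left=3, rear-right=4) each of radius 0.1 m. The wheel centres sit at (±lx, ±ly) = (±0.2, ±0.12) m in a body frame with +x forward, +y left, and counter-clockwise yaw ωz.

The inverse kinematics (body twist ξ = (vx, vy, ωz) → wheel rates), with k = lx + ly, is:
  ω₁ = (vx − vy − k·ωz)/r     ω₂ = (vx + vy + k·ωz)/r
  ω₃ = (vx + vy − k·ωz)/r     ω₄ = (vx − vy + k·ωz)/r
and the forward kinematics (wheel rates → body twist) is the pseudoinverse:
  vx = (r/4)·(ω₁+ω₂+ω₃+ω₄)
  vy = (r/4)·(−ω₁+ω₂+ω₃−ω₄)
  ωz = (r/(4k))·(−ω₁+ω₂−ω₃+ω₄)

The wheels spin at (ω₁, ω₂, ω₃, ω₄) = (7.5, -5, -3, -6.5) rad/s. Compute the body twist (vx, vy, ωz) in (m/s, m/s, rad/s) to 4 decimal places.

k = lx + ly = 0.2 + 0.12 = 0.3200
ω₁+ω₂+ω₃+ω₄ = -7.0000  →  vx = (0.1/4)·-7.0000 = -0.1750
−ω₁+ω₂+ω₃−ω₄ = -9.0000  →  vy = (0.1/4)·-9.0000 = -0.2250
−ω₁+ω₂−ω₃+ω₄ = -16.0000  →  ωz = (0.1/1.2800)·-16.0000 = -1.2500

(-0.1750, -0.2250, -1.2500)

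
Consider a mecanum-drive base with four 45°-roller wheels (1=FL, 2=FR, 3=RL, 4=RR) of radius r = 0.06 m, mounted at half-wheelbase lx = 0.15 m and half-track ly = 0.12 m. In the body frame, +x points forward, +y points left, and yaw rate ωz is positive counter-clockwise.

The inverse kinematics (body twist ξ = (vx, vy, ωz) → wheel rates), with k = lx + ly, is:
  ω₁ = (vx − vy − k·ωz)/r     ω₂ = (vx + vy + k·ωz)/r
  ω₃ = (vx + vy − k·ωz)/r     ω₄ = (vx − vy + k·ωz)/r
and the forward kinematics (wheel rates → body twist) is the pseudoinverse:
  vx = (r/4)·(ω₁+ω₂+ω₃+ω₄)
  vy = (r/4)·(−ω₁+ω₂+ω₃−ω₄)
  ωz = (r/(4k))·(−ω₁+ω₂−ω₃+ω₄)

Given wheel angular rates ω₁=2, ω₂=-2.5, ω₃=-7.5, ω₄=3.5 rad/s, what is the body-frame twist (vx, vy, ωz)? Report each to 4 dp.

k = lx + ly = 0.15 + 0.12 = 0.2700
ω₁+ω₂+ω₃+ω₄ = -4.5000  →  vx = (0.06/4)·-4.5000 = -0.0675
−ω₁+ω₂+ω₃−ω₄ = -15.5000  →  vy = (0.06/4)·-15.5000 = -0.2325
−ω₁+ω₂−ω₃+ω₄ = 6.5000  →  ωz = (0.06/1.0800)·6.5000 = 0.3611

(-0.0675, -0.2325, 0.3611)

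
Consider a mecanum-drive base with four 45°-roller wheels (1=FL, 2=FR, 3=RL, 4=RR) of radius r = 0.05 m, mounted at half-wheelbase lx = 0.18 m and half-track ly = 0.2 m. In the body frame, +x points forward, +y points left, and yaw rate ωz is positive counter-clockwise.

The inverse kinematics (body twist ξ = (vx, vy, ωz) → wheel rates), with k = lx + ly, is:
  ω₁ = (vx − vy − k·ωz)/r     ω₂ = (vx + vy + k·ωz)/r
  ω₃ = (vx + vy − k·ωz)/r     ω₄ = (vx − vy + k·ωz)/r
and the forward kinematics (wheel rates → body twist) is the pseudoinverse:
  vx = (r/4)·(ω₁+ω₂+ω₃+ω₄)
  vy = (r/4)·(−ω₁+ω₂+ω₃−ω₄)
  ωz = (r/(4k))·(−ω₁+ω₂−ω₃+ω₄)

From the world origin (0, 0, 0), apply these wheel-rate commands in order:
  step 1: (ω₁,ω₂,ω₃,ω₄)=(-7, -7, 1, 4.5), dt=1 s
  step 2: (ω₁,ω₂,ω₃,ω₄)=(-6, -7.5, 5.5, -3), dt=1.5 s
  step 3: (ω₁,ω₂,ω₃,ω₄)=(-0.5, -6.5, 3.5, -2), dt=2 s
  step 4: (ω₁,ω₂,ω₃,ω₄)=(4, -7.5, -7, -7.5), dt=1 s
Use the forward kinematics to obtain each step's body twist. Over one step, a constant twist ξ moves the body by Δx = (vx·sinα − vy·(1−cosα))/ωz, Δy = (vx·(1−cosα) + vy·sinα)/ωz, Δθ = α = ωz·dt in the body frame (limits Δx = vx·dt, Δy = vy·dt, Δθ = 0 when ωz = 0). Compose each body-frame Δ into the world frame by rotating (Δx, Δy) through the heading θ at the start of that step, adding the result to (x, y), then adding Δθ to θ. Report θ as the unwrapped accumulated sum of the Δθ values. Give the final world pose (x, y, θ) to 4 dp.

step 1: ξ=(vx,vy,ωz)=(-0.1063, -0.0437, 0.1151), dt=1.0 → body Δ=(-0.1035, -0.0498, 0.1151) → world pose (-0.1035, -0.0498, 0.1151)
step 2: ξ=(vx,vy,ωz)=(-0.1375, 0.0875, -0.3289), dt=1.5 → body Δ=(-0.1663, 0.1758, -0.4934) → world pose (-0.2889, 0.1058, -0.3783)
step 3: ξ=(vx,vy,ωz)=(-0.0688, -0.0062, -0.3783), dt=2.0 → body Δ=(-0.1293, 0.0382, -0.7566) → world pose (-0.3949, 0.1891, -1.1349)
step 4: ξ=(vx,vy,ωz)=(-0.2250, -0.1375, -0.3947), dt=1.0 → body Δ=(-0.2460, -0.0901, -0.3947) → world pose (-0.5804, 0.3740, -1.5296)

(-0.5804, 0.3740, -1.5296)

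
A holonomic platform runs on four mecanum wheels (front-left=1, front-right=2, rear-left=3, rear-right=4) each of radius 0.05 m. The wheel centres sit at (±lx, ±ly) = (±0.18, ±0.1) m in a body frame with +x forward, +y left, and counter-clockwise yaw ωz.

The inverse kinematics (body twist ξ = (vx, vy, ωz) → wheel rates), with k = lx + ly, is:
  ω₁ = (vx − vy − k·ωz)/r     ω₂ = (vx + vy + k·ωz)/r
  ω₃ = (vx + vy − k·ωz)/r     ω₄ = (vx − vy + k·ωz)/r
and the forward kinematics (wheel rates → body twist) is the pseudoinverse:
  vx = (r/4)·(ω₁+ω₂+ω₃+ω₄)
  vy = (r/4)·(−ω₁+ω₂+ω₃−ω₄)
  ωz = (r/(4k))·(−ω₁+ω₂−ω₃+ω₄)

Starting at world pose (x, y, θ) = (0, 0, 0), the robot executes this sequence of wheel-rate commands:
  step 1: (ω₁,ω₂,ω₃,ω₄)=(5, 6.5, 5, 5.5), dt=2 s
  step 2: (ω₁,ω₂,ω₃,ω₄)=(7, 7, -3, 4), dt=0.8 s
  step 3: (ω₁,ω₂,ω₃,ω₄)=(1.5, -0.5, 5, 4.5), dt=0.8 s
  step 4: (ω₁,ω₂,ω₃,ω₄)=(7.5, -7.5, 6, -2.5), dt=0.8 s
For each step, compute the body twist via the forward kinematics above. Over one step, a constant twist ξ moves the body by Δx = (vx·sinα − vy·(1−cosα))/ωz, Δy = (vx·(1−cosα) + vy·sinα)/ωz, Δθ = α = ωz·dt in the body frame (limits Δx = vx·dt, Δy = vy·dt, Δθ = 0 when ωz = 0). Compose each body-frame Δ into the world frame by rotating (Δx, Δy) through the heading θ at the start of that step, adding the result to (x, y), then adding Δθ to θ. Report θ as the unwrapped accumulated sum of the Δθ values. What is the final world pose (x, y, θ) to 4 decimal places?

step 1: ξ=(vx,vy,ωz)=(0.2750, 0.0125, 0.0893), dt=2.0 → body Δ=(0.5449, 0.0738, 0.1786) → world pose (0.5449, 0.0738, 0.1786)
step 2: ξ=(vx,vy,ωz)=(0.1875, -0.0875, 0.3125), dt=0.8 → body Δ=(0.1571, -0.0506, 0.2500) → world pose (0.7085, 0.0519, 0.4286)
step 3: ξ=(vx,vy,ωz)=(0.1313, -0.0188, -0.1116), dt=0.8 → body Δ=(0.1042, -0.0197, -0.0893) → world pose (0.8114, 0.0774, 0.3393)
step 4: ξ=(vx,vy,ωz)=(0.0438, -0.0812, -1.0491), dt=0.8 → body Δ=(0.0053, -0.0715, -0.8393) → world pose (0.8402, 0.0117, -0.5000)

(0.8402, 0.0117, -0.5000)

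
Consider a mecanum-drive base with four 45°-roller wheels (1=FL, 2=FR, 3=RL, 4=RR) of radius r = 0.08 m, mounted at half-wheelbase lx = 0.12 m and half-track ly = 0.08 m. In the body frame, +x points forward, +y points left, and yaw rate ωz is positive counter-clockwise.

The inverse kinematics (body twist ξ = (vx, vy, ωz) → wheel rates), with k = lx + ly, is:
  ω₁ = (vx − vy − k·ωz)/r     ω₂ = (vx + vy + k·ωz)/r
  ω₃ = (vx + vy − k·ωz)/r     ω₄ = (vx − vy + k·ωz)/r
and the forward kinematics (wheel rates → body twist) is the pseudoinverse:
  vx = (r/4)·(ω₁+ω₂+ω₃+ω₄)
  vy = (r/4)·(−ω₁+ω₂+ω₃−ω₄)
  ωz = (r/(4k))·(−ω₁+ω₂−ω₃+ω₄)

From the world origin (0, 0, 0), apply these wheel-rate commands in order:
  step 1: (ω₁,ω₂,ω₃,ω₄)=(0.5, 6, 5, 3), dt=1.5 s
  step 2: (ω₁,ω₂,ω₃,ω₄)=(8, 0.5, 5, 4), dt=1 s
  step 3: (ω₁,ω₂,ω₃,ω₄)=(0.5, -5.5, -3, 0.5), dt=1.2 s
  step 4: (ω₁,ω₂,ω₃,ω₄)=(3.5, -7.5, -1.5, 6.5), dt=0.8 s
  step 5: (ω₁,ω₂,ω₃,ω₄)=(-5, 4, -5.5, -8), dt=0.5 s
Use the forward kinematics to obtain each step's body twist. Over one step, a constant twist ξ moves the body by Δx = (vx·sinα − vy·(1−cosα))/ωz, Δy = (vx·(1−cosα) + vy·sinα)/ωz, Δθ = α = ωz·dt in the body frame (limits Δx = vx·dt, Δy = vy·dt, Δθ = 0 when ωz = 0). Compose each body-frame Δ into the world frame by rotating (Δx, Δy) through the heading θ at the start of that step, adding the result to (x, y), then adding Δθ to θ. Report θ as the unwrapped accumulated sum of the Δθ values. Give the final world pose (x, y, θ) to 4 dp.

(0.2146, 0.0617, -0.5400)

step 1: ξ=(vx,vy,ωz)=(0.2900, 0.1500, 0.3500), dt=1.5 → body Δ=(0.3576, 0.3264, 0.5250) → world pose (0.3576, 0.3264, 0.5250)
step 2: ξ=(vx,vy,ωz)=(0.3500, -0.1300, -0.8500), dt=1.0 → body Δ=(0.2573, -0.2549, -0.8500) → world pose (0.7080, 0.2348, -0.3250)
step 3: ξ=(vx,vy,ωz)=(-0.1500, -0.1900, -0.2500), dt=1.2 → body Δ=(-0.2113, -0.1978, -0.3000) → world pose (0.4447, 0.1148, -0.6250)
step 4: ξ=(vx,vy,ωz)=(0.0200, -0.3800, -0.3000), dt=0.8 → body Δ=(-0.0205, -0.3030, -0.2400) → world pose (0.2508, -0.1189, -0.8650)
step 5: ξ=(vx,vy,ωz)=(-0.2900, 0.2300, 0.6500), dt=0.5 → body Δ=(-0.1610, 0.0896, 0.3250) → world pose (0.2146, 0.0617, -0.5400)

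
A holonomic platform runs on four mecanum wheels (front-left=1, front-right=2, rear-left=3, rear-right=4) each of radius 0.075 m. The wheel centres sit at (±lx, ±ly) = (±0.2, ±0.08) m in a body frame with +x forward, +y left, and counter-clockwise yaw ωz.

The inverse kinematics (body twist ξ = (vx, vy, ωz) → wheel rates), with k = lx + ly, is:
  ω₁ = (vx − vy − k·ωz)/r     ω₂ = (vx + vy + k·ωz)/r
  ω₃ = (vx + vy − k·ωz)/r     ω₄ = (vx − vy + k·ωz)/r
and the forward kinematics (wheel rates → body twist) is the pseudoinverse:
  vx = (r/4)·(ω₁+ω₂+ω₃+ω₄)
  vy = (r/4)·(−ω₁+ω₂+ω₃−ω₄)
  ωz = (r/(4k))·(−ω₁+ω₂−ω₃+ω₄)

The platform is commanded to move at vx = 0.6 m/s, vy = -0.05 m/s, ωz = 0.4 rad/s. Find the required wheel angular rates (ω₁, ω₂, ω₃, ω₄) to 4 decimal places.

(7.1733, 8.8267, 5.8400, 10.1600)

k = lx + ly = 0.2 + 0.08 = 0.2800;  k·ωz = 0.2800·0.4 = 0.1120
ω₁ (FL) = (vx − vy − k·ωz)/r = 0.5380/0.075 = 7.1733
ω₂ (FR) = (vx + vy + k·ωz)/r = 0.6620/0.075 = 8.8267
ω₃ (RL) = (vx + vy − k·ωz)/r = 0.4380/0.075 = 5.8400
ω₄ (RR) = (vx − vy + k·ωz)/r = 0.7620/0.075 = 10.1600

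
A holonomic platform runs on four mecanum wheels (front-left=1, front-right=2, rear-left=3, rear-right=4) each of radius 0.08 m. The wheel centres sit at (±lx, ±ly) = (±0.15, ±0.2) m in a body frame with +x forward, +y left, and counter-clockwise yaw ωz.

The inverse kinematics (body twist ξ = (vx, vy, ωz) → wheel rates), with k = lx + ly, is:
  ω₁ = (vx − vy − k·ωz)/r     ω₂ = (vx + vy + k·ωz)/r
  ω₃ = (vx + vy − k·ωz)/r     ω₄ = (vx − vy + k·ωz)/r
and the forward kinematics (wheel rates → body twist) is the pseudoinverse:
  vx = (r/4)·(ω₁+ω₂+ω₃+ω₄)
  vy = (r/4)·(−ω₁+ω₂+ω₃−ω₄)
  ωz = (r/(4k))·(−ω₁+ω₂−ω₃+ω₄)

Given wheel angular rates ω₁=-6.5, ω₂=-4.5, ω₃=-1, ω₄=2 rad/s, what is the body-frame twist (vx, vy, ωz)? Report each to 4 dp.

k = lx + ly = 0.15 + 0.2 = 0.3500
ω₁+ω₂+ω₃+ω₄ = -10.0000  →  vx = (0.08/4)·-10.0000 = -0.2000
−ω₁+ω₂+ω₃−ω₄ = -1.0000  →  vy = (0.08/4)·-1.0000 = -0.0200
−ω₁+ω₂−ω₃+ω₄ = 5.0000  →  ωz = (0.08/1.4000)·5.0000 = 0.2857

(-0.2000, -0.0200, 0.2857)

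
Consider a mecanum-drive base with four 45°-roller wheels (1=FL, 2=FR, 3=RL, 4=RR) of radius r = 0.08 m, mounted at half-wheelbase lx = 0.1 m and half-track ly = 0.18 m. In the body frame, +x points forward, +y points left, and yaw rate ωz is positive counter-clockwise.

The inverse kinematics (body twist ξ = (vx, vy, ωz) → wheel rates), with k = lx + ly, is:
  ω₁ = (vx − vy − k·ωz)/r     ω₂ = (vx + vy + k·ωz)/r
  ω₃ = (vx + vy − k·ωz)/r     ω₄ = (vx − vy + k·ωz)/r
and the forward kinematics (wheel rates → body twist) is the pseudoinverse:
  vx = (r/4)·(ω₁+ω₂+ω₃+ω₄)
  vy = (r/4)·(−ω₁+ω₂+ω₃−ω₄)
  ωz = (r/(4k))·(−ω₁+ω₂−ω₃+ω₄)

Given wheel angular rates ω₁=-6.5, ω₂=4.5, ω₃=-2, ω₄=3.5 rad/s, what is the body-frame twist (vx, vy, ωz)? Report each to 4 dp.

(-0.0100, 0.1100, 1.1786)

k = lx + ly = 0.1 + 0.18 = 0.2800
ω₁+ω₂+ω₃+ω₄ = -0.5000  →  vx = (0.08/4)·-0.5000 = -0.0100
−ω₁+ω₂+ω₃−ω₄ = 5.5000  →  vy = (0.08/4)·5.5000 = 0.1100
−ω₁+ω₂−ω₃+ω₄ = 16.5000  →  ωz = (0.08/1.1200)·16.5000 = 1.1786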